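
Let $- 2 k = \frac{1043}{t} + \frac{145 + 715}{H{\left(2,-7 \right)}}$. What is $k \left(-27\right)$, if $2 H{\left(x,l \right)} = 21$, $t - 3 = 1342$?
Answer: $\frac{21017727}{18830} \approx 1116.2$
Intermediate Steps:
$t = 1345$ ($t = 3 + 1342 = 1345$)
$H{\left(x,l \right)} = \frac{21}{2}$ ($H{\left(x,l \right)} = \frac{1}{2} \cdot 21 = \frac{21}{2}$)
$k = - \frac{2335303}{56490}$ ($k = - \frac{\frac{1043}{1345} + \frac{145 + 715}{\frac{21}{2}}}{2} = - \frac{1043 \cdot \frac{1}{1345} + 860 \cdot \frac{2}{21}}{2} = - \frac{\frac{1043}{1345} + \frac{1720}{21}}{2} = \left(- \frac{1}{2}\right) \frac{2335303}{28245} = - \frac{2335303}{56490} \approx -41.34$)
$k \left(-27\right) = \left(- \frac{2335303}{56490}\right) \left(-27\right) = \frac{21017727}{18830}$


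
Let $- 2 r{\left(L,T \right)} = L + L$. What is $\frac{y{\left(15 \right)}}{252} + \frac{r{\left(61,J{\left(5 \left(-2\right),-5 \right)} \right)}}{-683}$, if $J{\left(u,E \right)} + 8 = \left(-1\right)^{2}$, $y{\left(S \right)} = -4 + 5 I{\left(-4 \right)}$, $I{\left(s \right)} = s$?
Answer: $- \frac{85}{14343} \approx -0.0059262$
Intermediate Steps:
$y{\left(S \right)} = -24$ ($y{\left(S \right)} = -4 + 5 \left(-4\right) = -4 - 20 = -24$)
$J{\left(u,E \right)} = -7$ ($J{\left(u,E \right)} = -8 + \left(-1\right)^{2} = -8 + 1 = -7$)
$r{\left(L,T \right)} = - L$ ($r{\left(L,T \right)} = - \frac{L + L}{2} = - \frac{2 L}{2} = - L$)
$\frac{y{\left(15 \right)}}{252} + \frac{r{\left(61,J{\left(5 \left(-2\right),-5 \right)} \right)}}{-683} = - \frac{24}{252} + \frac{\left(-1\right) 61}{-683} = \left(-24\right) \frac{1}{252} - - \frac{61}{683} = - \frac{2}{21} + \frac{61}{683} = - \frac{85}{14343}$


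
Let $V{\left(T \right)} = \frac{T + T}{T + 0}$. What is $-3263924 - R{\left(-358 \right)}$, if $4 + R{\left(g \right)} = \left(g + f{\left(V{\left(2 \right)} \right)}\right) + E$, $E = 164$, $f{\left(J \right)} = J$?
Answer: $-3263728$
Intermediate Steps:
$V{\left(T \right)} = 2$ ($V{\left(T \right)} = \frac{2 T}{T} = 2$)
$R{\left(g \right)} = 162 + g$ ($R{\left(g \right)} = -4 + \left(\left(g + 2\right) + 164\right) = -4 + \left(\left(2 + g\right) + 164\right) = -4 + \left(166 + g\right) = 162 + g$)
$-3263924 - R{\left(-358 \right)} = -3263924 - \left(162 - 358\right) = -3263924 - -196 = -3263924 + 196 = -3263728$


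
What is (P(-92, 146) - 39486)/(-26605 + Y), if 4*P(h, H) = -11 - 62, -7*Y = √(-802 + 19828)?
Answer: 29428295995/19819117828 - 474051*√2114/19819117828 ≈ 1.4837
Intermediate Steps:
Y = -3*√2114/7 (Y = -√(-802 + 19828)/7 = -3*√2114/7 ≈ -19.705)
P(h, H) = -73/4 (P(h, H) = (-11 - 62)/4 = (¼)*(-73) = -73/4)
(P(-92, 146) - 39486)/(-26605 + Y) = (-73/4 - 39486)/(-26605 - 3*√2114/7) = -158017/(4*(-26605 - 3*√2114/7))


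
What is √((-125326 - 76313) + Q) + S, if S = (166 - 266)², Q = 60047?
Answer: 10000 + 2*I*√35398 ≈ 10000.0 + 376.29*I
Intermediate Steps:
S = 10000 (S = (-100)² = 10000)
√((-125326 - 76313) + Q) + S = √((-125326 - 76313) + 60047) + 10000 = √(-201639 + 60047) + 10000 = √(-141592) + 10000 = 2*I*√35398 + 10000 = 10000 + 2*I*√35398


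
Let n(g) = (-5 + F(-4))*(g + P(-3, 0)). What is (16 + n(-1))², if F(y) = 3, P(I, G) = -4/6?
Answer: 3364/9 ≈ 373.78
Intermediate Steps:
P(I, G) = -⅔ (P(I, G) = -4*⅙ = -⅔)
n(g) = 4/3 - 2*g (n(g) = (-5 + 3)*(g - ⅔) = -2*(-⅔ + g) = 4/3 - 2*g)
(16 + n(-1))² = (16 + (4/3 - 2*(-1)))² = (16 + (4/3 + 2))² = (16 + 10/3)² = (58/3)² = 3364/9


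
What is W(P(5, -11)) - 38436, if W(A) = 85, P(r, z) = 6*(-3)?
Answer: -38351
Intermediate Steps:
P(r, z) = -18
W(P(5, -11)) - 38436 = 85 - 38436 = -38351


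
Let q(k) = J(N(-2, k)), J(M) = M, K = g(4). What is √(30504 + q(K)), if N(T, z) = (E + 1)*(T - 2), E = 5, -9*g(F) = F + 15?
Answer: 4*√1905 ≈ 174.59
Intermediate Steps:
g(F) = -5/3 - F/9 (g(F) = -(F + 15)/9 = -(15 + F)/9 = -5/3 - F/9)
K = -19/9 (K = -5/3 - ⅑*4 = -5/3 - 4/9 = -19/9 ≈ -2.1111)
N(T, z) = -12 + 6*T (N(T, z) = (5 + 1)*(T - 2) = 6*(-2 + T) = -12 + 6*T)
q(k) = -24 (q(k) = -12 + 6*(-2) = -12 - 12 = -24)
√(30504 + q(K)) = √(30504 - 24) = √30480 = 4*√1905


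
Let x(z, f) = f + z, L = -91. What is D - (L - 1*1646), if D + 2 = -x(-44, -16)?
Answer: 1795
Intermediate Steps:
D = 58 (D = -2 - (-16 - 44) = -2 - 1*(-60) = -2 + 60 = 58)
D - (L - 1*1646) = 58 - (-91 - 1*1646) = 58 - (-91 - 1646) = 58 - 1*(-1737) = 58 + 1737 = 1795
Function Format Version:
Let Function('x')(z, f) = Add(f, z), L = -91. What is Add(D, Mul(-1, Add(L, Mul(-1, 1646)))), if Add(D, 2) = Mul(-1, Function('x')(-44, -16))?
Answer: 1795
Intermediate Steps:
D = 58 (D = Add(-2, Mul(-1, Add(-16, -44))) = Add(-2, Mul(-1, -60)) = Add(-2, 60) = 58)
Add(D, Mul(-1, Add(L, Mul(-1, 1646)))) = Add(58, Mul(-1, Add(-91, Mul(-1, 1646)))) = Add(58, Mul(-1, Add(-91, -1646))) = Add(58, Mul(-1, -1737)) = Add(58, 1737) = 1795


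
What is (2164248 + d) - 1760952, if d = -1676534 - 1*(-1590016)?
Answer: 316778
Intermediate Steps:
d = -86518 (d = -1676534 + 1590016 = -86518)
(2164248 + d) - 1760952 = (2164248 - 86518) - 1760952 = 2077730 - 1760952 = 316778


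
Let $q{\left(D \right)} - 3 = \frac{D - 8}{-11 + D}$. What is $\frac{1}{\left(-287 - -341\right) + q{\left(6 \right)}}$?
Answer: $\frac{5}{287} \approx 0.017422$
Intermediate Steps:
$q{\left(D \right)} = 3 + \frac{-8 + D}{-11 + D}$ ($q{\left(D \right)} = 3 + \frac{D - 8}{-11 + D} = 3 + \frac{-8 + D}{-11 + D}$)
$\frac{1}{\left(-287 - -341\right) + q{\left(6 \right)}} = \frac{1}{\left(-287 - -341\right) + \frac{-41 + 4 \cdot 6}{-11 + 6}} = \frac{1}{\left(-287 + 341\right) + \frac{-41 + 24}{-5}} = \frac{1}{54 - - \frac{17}{5}} = \frac{1}{54 + \frac{17}{5}} = \frac{1}{\frac{287}{5}} = \frac{5}{287}$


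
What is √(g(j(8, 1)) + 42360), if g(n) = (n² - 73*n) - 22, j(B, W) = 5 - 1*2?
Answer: 4*√2633 ≈ 205.25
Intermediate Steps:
j(B, W) = 3 (j(B, W) = 5 - 2 = 3)
g(n) = -22 + n² - 73*n
√(g(j(8, 1)) + 42360) = √((-22 + 3² - 73*3) + 42360) = √((-22 + 9 - 219) + 42360) = √(-232 + 42360) = √42128 = 4*√2633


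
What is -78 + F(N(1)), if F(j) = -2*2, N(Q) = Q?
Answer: -82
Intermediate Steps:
F(j) = -4
-78 + F(N(1)) = -78 - 4 = -82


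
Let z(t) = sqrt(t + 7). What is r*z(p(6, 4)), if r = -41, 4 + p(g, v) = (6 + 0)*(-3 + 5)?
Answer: -41*sqrt(15) ≈ -158.79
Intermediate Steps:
p(g, v) = 8 (p(g, v) = -4 + (6 + 0)*(-3 + 5) = -4 + 6*2 = -4 + 12 = 8)
z(t) = sqrt(7 + t)
r*z(p(6, 4)) = -41*sqrt(7 + 8) = -41*sqrt(15)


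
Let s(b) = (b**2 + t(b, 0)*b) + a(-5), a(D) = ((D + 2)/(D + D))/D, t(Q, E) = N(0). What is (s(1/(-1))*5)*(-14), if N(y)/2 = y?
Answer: -329/5 ≈ -65.800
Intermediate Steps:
N(y) = 2*y
t(Q, E) = 0 (t(Q, E) = 2*0 = 0)
a(D) = (2 + D)/(2*D**2) (a(D) = ((2 + D)/((2*D)))/D = ((2 + D)*(1/(2*D)))/D = ((2 + D)/(2*D))/D = (2 + D)/(2*D**2))
s(b) = -3/50 + b**2 (s(b) = (b**2 + 0*b) + (1/2)*(2 - 5)/(-5)**2 = (b**2 + 0) + (1/2)*(1/25)*(-3) = b**2 - 3/50 = -3/50 + b**2)
(s(1/(-1))*5)*(-14) = ((-3/50 + (1/(-1))**2)*5)*(-14) = ((-3/50 + (-1)**2)*5)*(-14) = ((-3/50 + 1)*5)*(-14) = ((47/50)*5)*(-14) = (47/10)*(-14) = -329/5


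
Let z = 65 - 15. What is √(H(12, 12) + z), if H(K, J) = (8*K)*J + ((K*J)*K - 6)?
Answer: 2*√731 ≈ 54.074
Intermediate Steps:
z = 50
H(K, J) = -6 + J*K² + 8*J*K (H(K, J) = 8*J*K + ((J*K)*K - 6) = 8*J*K + (J*K² - 6) = 8*J*K + (-6 + J*K²) = -6 + J*K² + 8*J*K)
√(H(12, 12) + z) = √((-6 + 12*12² + 8*12*12) + 50) = √((-6 + 12*144 + 1152) + 50) = √((-6 + 1728 + 1152) + 50) = √(2874 + 50) = √2924 = 2*√731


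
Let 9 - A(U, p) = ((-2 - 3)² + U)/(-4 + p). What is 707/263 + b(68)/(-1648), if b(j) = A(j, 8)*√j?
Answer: 707/263 + 57*√17/3296 ≈ 2.7595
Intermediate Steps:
A(U, p) = 9 - (25 + U)/(-4 + p) (A(U, p) = 9 - ((-2 - 3)² + U)/(-4 + p) = 9 - ((-5)² + U)/(-4 + p) = 9 - (25 + U)/(-4 + p))
b(j) = √j*(11/4 - j/4) (b(j) = ((-61 - j + 9*8)/(-4 + 8))*√j = ((-61 - j + 72)/4)*√j = ((11 - j)/4)*√j = (11/4 - j/4)*√j = √j*(11/4 - j/4))
707/263 + b(68)/(-1648) = 707/263 + (√68*(11 - 1*68)/4)/(-1648) = 707*(1/263) + ((2*√17)*(11 - 68)/4)*(-1/1648) = 707/263 + ((¼)*(2*√17)*(-57))*(-1/1648) = 707/263 - 57*√17/2*(-1/1648) = 707/263 + 57*√17/3296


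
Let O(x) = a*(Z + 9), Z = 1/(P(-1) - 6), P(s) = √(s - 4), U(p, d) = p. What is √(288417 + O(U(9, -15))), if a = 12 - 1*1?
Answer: √((1731085 - 288516*I*√5)/(6 - I*√5)) ≈ 537.14 - 0.e-3*I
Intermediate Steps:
P(s) = √(-4 + s)
Z = 1/(-6 + I*√5) (Z = 1/(√(-4 - 1) - 6) = 1/(√(-5) - 6) = 1/(I*√5 - 6) = 1/(-6 + I*√5) ≈ -0.14634 - 0.054538*I)
a = 11 (a = 12 - 1 = 11)
O(x) = 3993/41 - 11*I*√5/41 (O(x) = 11*((-6/41 - I*√5/41) + 9) = 11*(363/41 - I*√5/41) = 3993/41 - 11*I*√5/41)
√(288417 + O(U(9, -15))) = √(288417 + (3993/41 - 11*I*√5/41)) = √(11829090/41 - 11*I*√5/41)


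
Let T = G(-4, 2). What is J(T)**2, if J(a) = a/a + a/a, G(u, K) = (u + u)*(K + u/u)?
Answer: 4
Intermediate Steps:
G(u, K) = 2*u*(1 + K) (G(u, K) = (2*u)*(K + 1) = (2*u)*(1 + K) = 2*u*(1 + K))
T = -24 (T = 2*(-4)*(1 + 2) = 2*(-4)*3 = -24)
J(a) = 2 (J(a) = 1 + 1 = 2)
J(T)**2 = 2**2 = 4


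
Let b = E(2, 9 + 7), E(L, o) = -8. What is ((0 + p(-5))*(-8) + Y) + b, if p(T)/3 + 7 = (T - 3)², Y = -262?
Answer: -1638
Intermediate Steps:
p(T) = -21 + 3*(-3 + T)² (p(T) = -21 + 3*(T - 3)² = -21 + 3*(-3 + T)²)
b = -8
((0 + p(-5))*(-8) + Y) + b = ((0 + (-21 + 3*(-3 - 5)²))*(-8) - 262) - 8 = ((0 + (-21 + 3*(-8)²))*(-8) - 262) - 8 = ((0 + (-21 + 3*64))*(-8) - 262) - 8 = ((0 + (-21 + 192))*(-8) - 262) - 8 = ((0 + 171)*(-8) - 262) - 8 = (171*(-8) - 262) - 8 = (-1368 - 262) - 8 = -1630 - 8 = -1638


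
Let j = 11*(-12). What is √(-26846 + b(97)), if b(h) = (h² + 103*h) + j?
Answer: 3*I*√842 ≈ 87.052*I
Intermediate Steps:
j = -132
b(h) = -132 + h² + 103*h (b(h) = (h² + 103*h) - 132 = -132 + h² + 103*h)
√(-26846 + b(97)) = √(-26846 + (-132 + 97² + 103*97)) = √(-26846 + (-132 + 9409 + 9991)) = √(-26846 + 19268) = √(-7578) = 3*I*√842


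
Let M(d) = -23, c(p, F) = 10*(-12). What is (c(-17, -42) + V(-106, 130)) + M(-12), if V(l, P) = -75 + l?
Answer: -324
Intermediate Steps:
c(p, F) = -120
(c(-17, -42) + V(-106, 130)) + M(-12) = (-120 + (-75 - 106)) - 23 = (-120 - 181) - 23 = -301 - 23 = -324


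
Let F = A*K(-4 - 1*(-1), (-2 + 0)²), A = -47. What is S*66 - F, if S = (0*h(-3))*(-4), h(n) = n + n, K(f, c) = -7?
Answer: -329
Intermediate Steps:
h(n) = 2*n
S = 0 (S = (0*(2*(-3)))*(-4) = (0*(-6))*(-4) = 0*(-4) = 0)
F = 329 (F = -47*(-7) = 329)
S*66 - F = 0*66 - 1*329 = 0 - 329 = -329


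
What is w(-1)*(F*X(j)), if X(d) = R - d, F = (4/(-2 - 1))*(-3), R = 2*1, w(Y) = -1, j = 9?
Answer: 28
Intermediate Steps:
R = 2
F = 4 (F = (4/(-3))*(-3) = -⅓*4*(-3) = -4/3*(-3) = 4)
X(d) = 2 - d
w(-1)*(F*X(j)) = -4*(2 - 1*9) = -4*(2 - 9) = -4*(-7) = -1*(-28) = 28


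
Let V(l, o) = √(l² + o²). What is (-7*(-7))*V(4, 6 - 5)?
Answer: 49*√17 ≈ 202.03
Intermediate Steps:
(-7*(-7))*V(4, 6 - 5) = (-7*(-7))*√(4² + (6 - 5)²) = 49*√(16 + 1²) = 49*√(16 + 1) = 49*√17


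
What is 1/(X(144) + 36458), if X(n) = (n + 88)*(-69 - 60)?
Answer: 1/6530 ≈ 0.00015314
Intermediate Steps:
X(n) = -11352 - 129*n (X(n) = (88 + n)*(-129) = -11352 - 129*n)
1/(X(144) + 36458) = 1/((-11352 - 129*144) + 36458) = 1/((-11352 - 18576) + 36458) = 1/(-29928 + 36458) = 1/6530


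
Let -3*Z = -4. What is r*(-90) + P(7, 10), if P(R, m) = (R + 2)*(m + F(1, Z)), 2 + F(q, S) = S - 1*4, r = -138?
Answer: 12468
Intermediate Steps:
Z = 4/3 (Z = -⅓*(-4) = 4/3 ≈ 1.3333)
F(q, S) = -6 + S (F(q, S) = -2 + (S - 1*4) = -2 + (S - 4) = -2 + (-4 + S) = -6 + S)
P(R, m) = (2 + R)*(-14/3 + m) (P(R, m) = (R + 2)*(m + (-6 + 4/3)) = (2 + R)*(m - 14/3) = (2 + R)*(-14/3 + m))
r*(-90) + P(7, 10) = -138*(-90) + (-28/3 + 2*10 - 14/3*7 + 7*10) = 12420 + (-28/3 + 20 - 98/3 + 70) = 12420 + 48 = 12468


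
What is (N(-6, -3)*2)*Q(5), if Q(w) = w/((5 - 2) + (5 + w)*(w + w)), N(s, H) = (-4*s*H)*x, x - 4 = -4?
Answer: 0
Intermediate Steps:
x = 0 (x = 4 - 4 = 0)
N(s, H) = 0 (N(s, H) = -4*s*H*0 = -4*H*s*0 = 0)
Q(w) = w/(3 + 2*w*(5 + w)) (Q(w) = w/(3 + (5 + w)*(2*w)) = w/(3 + 2*w*(5 + w)))
(N(-6, -3)*2)*Q(5) = (0*2)*(5/(3 + 2*5² + 10*5)) = 0*(5/(3 + 2*25 + 50)) = 0*(5/(3 + 50 + 50)) = 0*(5/103) = 0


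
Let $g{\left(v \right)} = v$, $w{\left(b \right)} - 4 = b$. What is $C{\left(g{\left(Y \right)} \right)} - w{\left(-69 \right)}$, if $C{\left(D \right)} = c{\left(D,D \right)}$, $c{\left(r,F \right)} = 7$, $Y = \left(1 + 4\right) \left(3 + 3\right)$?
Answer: $72$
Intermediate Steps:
$w{\left(b \right)} = 4 + b$
$Y = 30$ ($Y = 5 \cdot 6 = 30$)
$C{\left(D \right)} = 7$
$C{\left(g{\left(Y \right)} \right)} - w{\left(-69 \right)} = 7 - \left(4 - 69\right) = 7 - -65 = 7 + 65 = 72$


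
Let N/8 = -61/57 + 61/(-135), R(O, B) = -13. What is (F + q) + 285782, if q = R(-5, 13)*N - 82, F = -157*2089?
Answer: -108024229/2565 ≈ -42115.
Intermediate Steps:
F = -327973
N = -31232/2565 (N = 8*(-61/57 + 61/(-135)) = 8*(-61*1/57 + 61*(-1/135)) = 8*(-61/57 - 61/135) = 8*(-3904/2565) = -31232/2565 ≈ -12.176)
q = 195686/2565 (q = -13*(-31232/2565) - 82 = 406016/2565 - 82 = 195686/2565 ≈ 76.291)
(F + q) + 285782 = (-327973 + 195686/2565) + 285782 = -841055059/2565 + 285782 = -108024229/2565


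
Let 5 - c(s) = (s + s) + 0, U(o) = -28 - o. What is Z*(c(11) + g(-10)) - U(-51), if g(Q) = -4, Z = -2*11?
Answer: 439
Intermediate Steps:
Z = -22
c(s) = 5 - 2*s (c(s) = 5 - ((s + s) + 0) = 5 - (2*s + 0) = 5 - 2*s)
Z*(c(11) + g(-10)) - U(-51) = -22*((5 - 2*11) - 4) - (-28 - 1*(-51)) = -22*((5 - 22) - 4) - (-28 + 51) = -22*(-17 - 4) - 1*23 = -22*(-21) - 23 = 462 - 23 = 439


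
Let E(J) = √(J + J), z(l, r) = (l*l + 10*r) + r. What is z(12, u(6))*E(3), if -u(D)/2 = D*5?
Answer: -516*√6 ≈ -1263.9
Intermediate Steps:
u(D) = -10*D (u(D) = -2*D*5 = -10*D)
z(l, r) = l² + 11*r (z(l, r) = (l² + 10*r) + r = l² + 11*r)
E(J) = √2*√J (E(J) = √(2*J) = √2*√J)
z(12, u(6))*E(3) = (12² + 11*(-10*6))*(√2*√3) = (144 + 11*(-60))*√6 = (144 - 660)*√6 = -516*√6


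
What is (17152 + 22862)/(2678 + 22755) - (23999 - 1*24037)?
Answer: 1006468/25433 ≈ 39.573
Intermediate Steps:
(17152 + 22862)/(2678 + 22755) - (23999 - 1*24037) = 40014/25433 - (23999 - 24037) = 40014*(1/25433) - 1*(-38) = 40014/25433 + 38 = 1006468/25433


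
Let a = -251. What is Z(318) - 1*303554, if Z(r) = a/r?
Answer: -96530423/318 ≈ -3.0356e+5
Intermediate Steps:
Z(r) = -251/r
Z(318) - 1*303554 = -251/318 - 1*303554 = -251*1/318 - 303554 = -251/318 - 303554 = -96530423/318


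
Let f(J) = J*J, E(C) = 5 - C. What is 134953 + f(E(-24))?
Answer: 135794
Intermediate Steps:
f(J) = J²
134953 + f(E(-24)) = 134953 + (5 - 1*(-24))² = 134953 + (5 + 24)² = 134953 + 29² = 134953 + 841 = 135794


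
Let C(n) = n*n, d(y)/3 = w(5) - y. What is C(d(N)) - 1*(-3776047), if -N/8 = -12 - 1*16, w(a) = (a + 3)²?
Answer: 4006447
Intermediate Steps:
w(a) = (3 + a)²
N = 224 (N = -8*(-12 - 1*16) = -8*(-12 - 16) = -8*(-28) = 224)
d(y) = 192 - 3*y (d(y) = 3*((3 + 5)² - y) = 3*(8² - y) = 3*(64 - y) = 192 - 3*y)
C(n) = n²
C(d(N)) - 1*(-3776047) = (192 - 3*224)² - 1*(-3776047) = (192 - 672)² + 3776047 = (-480)² + 3776047 = 230400 + 3776047 = 4006447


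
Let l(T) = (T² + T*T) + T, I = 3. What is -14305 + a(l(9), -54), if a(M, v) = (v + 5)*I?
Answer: -14452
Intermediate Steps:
l(T) = T + 2*T² (l(T) = (T² + T²) + T = 2*T² + T = T + 2*T²)
a(M, v) = 15 + 3*v (a(M, v) = (v + 5)*3 = (5 + v)*3 = 15 + 3*v)
-14305 + a(l(9), -54) = -14305 + (15 + 3*(-54)) = -14305 + (15 - 162) = -14305 - 147 = -14452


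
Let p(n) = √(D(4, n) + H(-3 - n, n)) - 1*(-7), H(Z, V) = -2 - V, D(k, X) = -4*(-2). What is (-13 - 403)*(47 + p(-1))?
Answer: -22464 - 416*√7 ≈ -23565.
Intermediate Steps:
D(k, X) = 8
p(n) = 7 + √(6 - n) (p(n) = √(8 + (-2 - n)) - 1*(-7) = √(6 - n) + 7 = 7 + √(6 - n))
(-13 - 403)*(47 + p(-1)) = (-13 - 403)*(47 + (7 + √(6 - 1*(-1)))) = -416*(47 + (7 + √(6 + 1))) = -416*(47 + (7 + √7)) = -416*(54 + √7) = -22464 - 416*√7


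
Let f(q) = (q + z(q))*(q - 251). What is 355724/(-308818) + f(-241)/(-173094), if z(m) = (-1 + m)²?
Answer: 733327739936/4454545241 ≈ 164.62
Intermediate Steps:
f(q) = (-251 + q)*(q + (-1 + q)²) (f(q) = (q + (-1 + q)²)*(q - 251) = (q + (-1 + q)²)*(-251 + q) = (-251 + q)*(q + (-1 + q)²))
355724/(-308818) + f(-241)/(-173094) = 355724/(-308818) + (-251 + (-241)³ - 252*(-241)² + 252*(-241))/(-173094) = 355724*(-1/308818) + (-251 - 13997521 - 252*58081 - 60732)*(-1/173094) = -177862/154409 + (-251 - 13997521 - 14636412 - 60732)*(-1/173094) = -177862/154409 - 28694916*(-1/173094) = -177862/154409 + 4782486/28849 = 733327739936/4454545241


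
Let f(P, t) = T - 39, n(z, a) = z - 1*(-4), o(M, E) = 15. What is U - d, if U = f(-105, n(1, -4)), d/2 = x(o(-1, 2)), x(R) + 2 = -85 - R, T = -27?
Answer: 138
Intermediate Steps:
x(R) = -87 - R (x(R) = -2 + (-85 - R) = -87 - R)
n(z, a) = 4 + z (n(z, a) = z + 4 = 4 + z)
d = -204 (d = 2*(-87 - 1*15) = 2*(-87 - 15) = 2*(-102) = -204)
f(P, t) = -66 (f(P, t) = -27 - 39 = -66)
U = -66
U - d = -66 - 1*(-204) = -66 + 204 = 138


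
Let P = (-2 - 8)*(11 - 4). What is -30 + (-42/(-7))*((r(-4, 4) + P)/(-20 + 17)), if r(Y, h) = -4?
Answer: 118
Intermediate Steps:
P = -70 (P = -10*7 = -70)
-30 + (-42/(-7))*((r(-4, 4) + P)/(-20 + 17)) = -30 + (-42/(-7))*((-4 - 70)/(-20 + 17)) = -30 + (-42*(-⅐))*(-74/(-3)) = -30 + 6*(-74*(-⅓)) = -30 + 6*(74/3) = -30 + 148 = 118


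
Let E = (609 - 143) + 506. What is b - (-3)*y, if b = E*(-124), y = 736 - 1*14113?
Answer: -160659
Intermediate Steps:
y = -13377 (y = 736 - 14113 = -13377)
E = 972 (E = 466 + 506 = 972)
b = -120528 (b = 972*(-124) = -120528)
b - (-3)*y = -120528 - (-3)*(-13377) = -120528 - 1*40131 = -120528 - 40131 = -160659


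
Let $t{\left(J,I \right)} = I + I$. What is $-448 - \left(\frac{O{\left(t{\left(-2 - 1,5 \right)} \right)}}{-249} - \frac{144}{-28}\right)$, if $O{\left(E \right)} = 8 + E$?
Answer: $- \frac{263234}{581} \approx -453.07$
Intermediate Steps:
$t{\left(J,I \right)} = 2 I$
$-448 - \left(\frac{O{\left(t{\left(-2 - 1,5 \right)} \right)}}{-249} - \frac{144}{-28}\right) = -448 - \left(\frac{8 + 2 \cdot 5}{-249} - \frac{144}{-28}\right) = -448 - \left(\left(8 + 10\right) \left(- \frac{1}{249}\right) - - \frac{36}{7}\right) = -448 - \left(18 \left(- \frac{1}{249}\right) + \frac{36}{7}\right) = -448 - \left(- \frac{6}{83} + \frac{36}{7}\right) = -448 - \frac{2946}{581} = - \frac{263234}{581}$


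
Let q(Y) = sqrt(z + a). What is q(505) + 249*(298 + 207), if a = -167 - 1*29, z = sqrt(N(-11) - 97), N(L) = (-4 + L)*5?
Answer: 125745 + sqrt(-196 + 2*I*sqrt(43)) ≈ 1.2575e+5 + 14.008*I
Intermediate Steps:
N(L) = -20 + 5*L
z = 2*I*sqrt(43) (z = sqrt((-20 + 5*(-11)) - 97) = sqrt((-20 - 55) - 97) = sqrt(-75 - 97) = sqrt(-172) = 2*I*sqrt(43) ≈ 13.115*I)
a = -196 (a = -167 - 29 = -196)
q(Y) = sqrt(-196 + 2*I*sqrt(43)) (q(Y) = sqrt(2*I*sqrt(43) - 196) = sqrt(-196 + 2*I*sqrt(43)))
q(505) + 249*(298 + 207) = sqrt(-196 + 2*I*sqrt(43)) + 249*(298 + 207) = sqrt(-196 + 2*I*sqrt(43)) + 249*505 = sqrt(-196 + 2*I*sqrt(43)) + 125745 = 125745 + sqrt(-196 + 2*I*sqrt(43))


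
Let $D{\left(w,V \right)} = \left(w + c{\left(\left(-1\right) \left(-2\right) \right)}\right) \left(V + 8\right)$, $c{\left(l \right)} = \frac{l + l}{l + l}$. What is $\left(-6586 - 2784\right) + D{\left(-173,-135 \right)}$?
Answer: $12474$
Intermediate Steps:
$c{\left(l \right)} = 1$ ($c{\left(l \right)} = \frac{2 l}{2 l} = 2 l \frac{1}{2 l} = 1$)
$D{\left(w,V \right)} = \left(1 + w\right) \left(8 + V\right)$ ($D{\left(w,V \right)} = \left(w + 1\right) \left(V + 8\right) = \left(1 + w\right) \left(8 + V\right)$)
$\left(-6586 - 2784\right) + D{\left(-173,-135 \right)} = \left(-6586 - 2784\right) + \left(8 - 135 + 8 \left(-173\right) - -23355\right) = \left(-6586 + \left(-9203 + 6419\right)\right) + \left(8 - 135 - 1384 + 23355\right) = \left(-6586 - 2784\right) + 21844 = -9370 + 21844 = 12474$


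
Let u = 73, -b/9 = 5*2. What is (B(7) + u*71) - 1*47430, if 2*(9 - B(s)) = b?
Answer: -42193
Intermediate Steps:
b = -90 (b = -45*2 = -9*10 = -90)
B(s) = 54 (B(s) = 9 - ½*(-90) = 9 + 45 = 54)
(B(7) + u*71) - 1*47430 = (54 + 73*71) - 1*47430 = (54 + 5183) - 47430 = 5237 - 47430 = -42193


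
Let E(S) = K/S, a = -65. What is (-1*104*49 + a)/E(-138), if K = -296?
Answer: -356109/148 ≈ -2406.1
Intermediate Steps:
E(S) = -296/S
(-1*104*49 + a)/E(-138) = (-1*104*49 - 65)/((-296/(-138))) = (-104*49 - 65)/((-296*(-1/138))) = (-5096 - 65)/(148/69) = -5161*69/148 = -356109/148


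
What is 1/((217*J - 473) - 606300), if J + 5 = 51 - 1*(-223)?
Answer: -1/548400 ≈ -1.8235e-6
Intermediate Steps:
J = 269 (J = -5 + (51 - 1*(-223)) = -5 + (51 + 223) = -5 + 274 = 269)
1/((217*J - 473) - 606300) = 1/((217*269 - 473) - 606300) = 1/((58373 - 473) - 606300) = 1/(57900 - 606300) = 1/(-548400) = -1/548400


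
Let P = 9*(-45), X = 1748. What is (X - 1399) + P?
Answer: -56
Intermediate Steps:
P = -405
(X - 1399) + P = (1748 - 1399) - 405 = 349 - 405 = -56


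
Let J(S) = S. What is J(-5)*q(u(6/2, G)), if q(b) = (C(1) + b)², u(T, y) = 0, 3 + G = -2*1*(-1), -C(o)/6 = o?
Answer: -180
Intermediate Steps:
C(o) = -6*o
G = -1 (G = -3 - 2*1*(-1) = -3 - 2*(-1) = -3 + 2 = -1)
q(b) = (-6 + b)² (q(b) = (-6*1 + b)² = (-6 + b)²)
J(-5)*q(u(6/2, G)) = -5*(-6 + 0)² = -5*(-6)² = -5*36 = -180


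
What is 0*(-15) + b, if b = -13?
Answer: -13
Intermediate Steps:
0*(-15) + b = 0*(-15) - 13 = 0 - 13 = -13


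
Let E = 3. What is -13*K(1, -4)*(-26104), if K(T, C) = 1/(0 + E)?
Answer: 339352/3 ≈ 1.1312e+5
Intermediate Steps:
K(T, C) = ⅓ (K(T, C) = 1/(0 + 3) = 1/3 = ⅓)
-13*K(1, -4)*(-26104) = -13*⅓*(-26104) = -13/3*(-26104) = 339352/3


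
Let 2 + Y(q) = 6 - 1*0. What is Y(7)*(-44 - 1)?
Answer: -180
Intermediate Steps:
Y(q) = 4 (Y(q) = -2 + (6 - 1*0) = -2 + (6 + 0) = -2 + 6 = 4)
Y(7)*(-44 - 1) = 4*(-44 - 1) = 4*(-45) = -180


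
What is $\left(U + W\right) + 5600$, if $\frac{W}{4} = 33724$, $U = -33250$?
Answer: $107246$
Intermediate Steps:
$W = 134896$ ($W = 4 \cdot 33724 = 134896$)
$\left(U + W\right) + 5600 = \left(-33250 + 134896\right) + 5600 = 101646 + 5600 = 107246$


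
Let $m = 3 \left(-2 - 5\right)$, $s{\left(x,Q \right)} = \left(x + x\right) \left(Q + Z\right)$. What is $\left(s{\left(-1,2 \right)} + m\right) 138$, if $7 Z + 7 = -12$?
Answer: $- \frac{18906}{7} \approx -2700.9$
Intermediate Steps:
$Z = - \frac{19}{7}$ ($Z = -1 + \frac{1}{7} \left(-12\right) = -1 - \frac{12}{7} = - \frac{19}{7} \approx -2.7143$)
$s{\left(x,Q \right)} = 2 x \left(- \frac{19}{7} + Q\right)$ ($s{\left(x,Q \right)} = \left(x + x\right) \left(Q - \frac{19}{7}\right) = 2 x \left(- \frac{19}{7} + Q\right)$)
$m = -21$ ($m = 3 \left(-7\right) = -21$)
$\left(s{\left(-1,2 \right)} + m\right) 138 = \left(\frac{2}{7} \left(-1\right) \left(-19 + 7 \cdot 2\right) - 21\right) 138 = \left(\frac{2}{7} \left(-1\right) \left(-19 + 14\right) - 21\right) 138 = \left(\frac{2}{7} \left(-1\right) \left(-5\right) - 21\right) 138 = \left(\frac{10}{7} - 21\right) 138 = \left(- \frac{137}{7}\right) 138 = - \frac{18906}{7}$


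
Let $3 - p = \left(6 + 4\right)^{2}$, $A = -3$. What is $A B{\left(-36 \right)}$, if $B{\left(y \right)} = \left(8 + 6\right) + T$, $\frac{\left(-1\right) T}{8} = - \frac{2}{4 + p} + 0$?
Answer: $- \frac{1286}{31} \approx -41.484$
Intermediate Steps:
$p = -97$ ($p = 3 - \left(6 + 4\right)^{2} = 3 - 10^{2} = 3 - 100 = -97$)
$T = - \frac{16}{93}$ ($T = - 8 \left(- \frac{2}{4 - 97} + 0\right) = - 8 \left(- \frac{2}{-93} + 0\right) = - 8 \left(\left(-2\right) \left(- \frac{1}{93}\right) + 0\right) = - 8 \left(\frac{2}{93} + 0\right) = \left(-8\right) \frac{2}{93} = - \frac{16}{93} \approx -0.17204$)
$B{\left(y \right)} = \frac{1286}{93}$ ($B{\left(y \right)} = \left(8 + 6\right) - \frac{16}{93} = 14 - \frac{16}{93} = \frac{1286}{93}$)
$A B{\left(-36 \right)} = \left(-3\right) \frac{1286}{93} = - \frac{1286}{31}$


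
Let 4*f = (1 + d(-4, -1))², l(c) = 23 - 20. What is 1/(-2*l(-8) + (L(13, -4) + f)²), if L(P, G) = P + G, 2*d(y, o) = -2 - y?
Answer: 1/94 ≈ 0.010638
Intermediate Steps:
d(y, o) = -1 - y/2 (d(y, o) = (-2 - y)/2 = -1 - y/2)
L(P, G) = G + P
l(c) = 3
f = 1 (f = (1 + (-1 - ½*(-4)))²/4 = (1 + (-1 + 2))²/4 = (1 + 1)²/4 = (¼)*2² = (¼)*4 = 1)
1/(-2*l(-8) + (L(13, -4) + f)²) = 1/(-2*3 + ((-4 + 13) + 1)²) = 1/(-6 + (9 + 1)²) = 1/(-6 + 10²) = 1/(-6 + 100) = 1/94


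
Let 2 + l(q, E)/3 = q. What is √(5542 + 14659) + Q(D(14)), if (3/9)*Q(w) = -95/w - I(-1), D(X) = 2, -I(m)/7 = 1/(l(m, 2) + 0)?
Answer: -869/6 + √20201 ≈ -2.7031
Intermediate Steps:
l(q, E) = -6 + 3*q
I(m) = -7/(-6 + 3*m) (I(m) = -7/((-6 + 3*m) + 0) = -7/(-6 + 3*m))
Q(w) = -7/3 - 285/w (Q(w) = 3*(-95/w - (-7)/(-6 + 3*(-1))) = 3*(-95/w - (-7)/(-6 - 3)) = 3*(-95/w - (-7)/(-9)) = 3*(-95/w - (-7)*(-1)/9) = 3*(-95/w - 1*7/9) = 3*(-95/w - 7/9) = 3*(-7/9 - 95/w) = -7/3 - 285/w)
√(5542 + 14659) + Q(D(14)) = √(5542 + 14659) + (-7/3 - 285/2) = √20201 + (-7/3 - 285*½) = √20201 + (-7/3 - 285/2) = √20201 - 869/6 = -869/6 + √20201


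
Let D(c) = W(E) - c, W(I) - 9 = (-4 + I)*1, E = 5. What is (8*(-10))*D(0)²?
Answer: -8000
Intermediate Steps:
W(I) = 5 + I (W(I) = 9 + (-4 + I)*1 = 9 + (-4 + I) = 5 + I)
D(c) = 10 - c (D(c) = (5 + 5) - c = 10 - c)
(8*(-10))*D(0)² = (8*(-10))*(10 - 1*0)² = -80*(10 + 0)² = -80*10² = -80*100 = -8000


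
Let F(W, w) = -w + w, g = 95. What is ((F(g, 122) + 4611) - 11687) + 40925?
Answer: 33849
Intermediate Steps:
F(W, w) = 0
((F(g, 122) + 4611) - 11687) + 40925 = ((0 + 4611) - 11687) + 40925 = (4611 - 11687) + 40925 = -7076 + 40925 = 33849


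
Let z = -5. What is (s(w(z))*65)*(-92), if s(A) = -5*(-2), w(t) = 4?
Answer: -59800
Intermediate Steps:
s(A) = 10
(s(w(z))*65)*(-92) = (10*65)*(-92) = 650*(-92) = -59800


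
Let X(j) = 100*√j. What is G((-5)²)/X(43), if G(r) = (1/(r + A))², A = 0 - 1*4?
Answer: √43/1896300 ≈ 3.4580e-6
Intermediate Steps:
A = -4 (A = 0 - 4 = -4)
G(r) = (-4 + r)⁻² (G(r) = (1/(r - 4))² = (1/(-4 + r))² = (-4 + r)⁻²)
G((-5)²)/X(43) = 1/((-4 + (-5)²)²*((100*√43))) = (√43/4300)/(-4 + 25)² = (√43/4300)/21² = (√43/4300)/441 = √43/1896300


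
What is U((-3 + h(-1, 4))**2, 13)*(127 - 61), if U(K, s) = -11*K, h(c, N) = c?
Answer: -11616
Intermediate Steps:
U(K, s) = -11*K
U((-3 + h(-1, 4))**2, 13)*(127 - 61) = (-11*(-3 - 1)**2)*(127 - 61) = -11*(-4)**2*66 = -11*16*66 = -176*66 = -11616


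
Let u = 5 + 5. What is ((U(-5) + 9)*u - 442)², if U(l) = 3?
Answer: 103684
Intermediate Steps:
u = 10
((U(-5) + 9)*u - 442)² = ((3 + 9)*10 - 442)² = (12*10 - 442)² = (120 - 442)² = (-322)² = 103684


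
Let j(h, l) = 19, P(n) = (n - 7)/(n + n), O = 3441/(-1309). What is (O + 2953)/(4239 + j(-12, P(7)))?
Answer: 1931018/2786861 ≈ 0.69290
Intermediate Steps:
O = -3441/1309 (O = 3441*(-1/1309) = -3441/1309 ≈ -2.6287)
P(n) = (-7 + n)/(2*n) (P(n) = (-7 + n)/((2*n)) = (-7 + n)*(1/(2*n)) = (-7 + n)/(2*n))
(O + 2953)/(4239 + j(-12, P(7))) = (-3441/1309 + 2953)/(4239 + 19) = (3862036/1309)/4258 = (3862036/1309)*(1/4258) = 1931018/2786861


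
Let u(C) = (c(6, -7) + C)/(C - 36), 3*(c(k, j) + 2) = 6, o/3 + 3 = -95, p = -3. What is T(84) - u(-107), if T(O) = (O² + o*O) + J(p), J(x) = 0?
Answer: -2522627/143 ≈ -17641.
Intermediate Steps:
o = -294 (o = -9 + 3*(-95) = -9 - 285 = -294)
c(k, j) = 0 (c(k, j) = -2 + (⅓)*6 = -2 + 2 = 0)
T(O) = O² - 294*O (T(O) = (O² - 294*O) + 0 = O² - 294*O)
u(C) = C/(-36 + C) (u(C) = (0 + C)/(C - 36) = C/(-36 + C))
T(84) - u(-107) = 84*(-294 + 84) - (-107)/(-36 - 107) = 84*(-210) - (-107)/(-143) = -17640 - (-107)*(-1)/143 = -17640 - 1*107/143 = -17640 - 107/143 = -2522627/143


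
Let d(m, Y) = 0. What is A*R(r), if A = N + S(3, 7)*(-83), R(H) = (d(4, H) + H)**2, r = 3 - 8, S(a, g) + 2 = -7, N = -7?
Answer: 18500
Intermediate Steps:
S(a, g) = -9 (S(a, g) = -2 - 7 = -9)
r = -5
R(H) = H**2 (R(H) = (0 + H)**2 = H**2)
A = 740 (A = -7 - 9*(-83) = -7 + 747 = 740)
A*R(r) = 740*(-5)**2 = 740*25 = 18500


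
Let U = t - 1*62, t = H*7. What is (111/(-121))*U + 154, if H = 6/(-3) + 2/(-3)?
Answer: 228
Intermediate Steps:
H = -8/3 (H = 6*(-1/3) + 2*(-1/3) = -2 - 2/3 = -8/3 ≈ -2.6667)
t = -56/3 (t = -8/3*7 = -56/3 ≈ -18.667)
U = -242/3 (U = -56/3 - 1*62 = -56/3 - 62 = -242/3 ≈ -80.667)
(111/(-121))*U + 154 = (111/(-121))*(-242/3) + 154 = (111*(-1/121))*(-242/3) + 154 = -111/121*(-242/3) + 154 = 74 + 154 = 228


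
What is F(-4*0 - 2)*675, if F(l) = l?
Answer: -1350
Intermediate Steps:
F(-4*0 - 2)*675 = (-4*0 - 2)*675 = (0 - 2)*675 = -2*675 = -1350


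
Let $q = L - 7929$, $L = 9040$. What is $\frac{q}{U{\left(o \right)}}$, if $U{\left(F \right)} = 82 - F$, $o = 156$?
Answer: $- \frac{1111}{74} \approx -15.014$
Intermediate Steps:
$q = 1111$ ($q = 9040 - 7929 = 1111$)
$\frac{q}{U{\left(o \right)}} = \frac{1111}{82 - 156} = \frac{1111}{-74} = 1111 \left(- \frac{1}{74}\right) = - \frac{1111}{74}$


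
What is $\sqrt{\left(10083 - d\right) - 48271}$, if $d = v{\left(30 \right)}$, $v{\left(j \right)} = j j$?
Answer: $4 i \sqrt{2443} \approx 197.71 i$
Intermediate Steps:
$v{\left(j \right)} = j^{2}$
$d = 900$ ($d = 30^{2} = 900$)
$\sqrt{\left(10083 - d\right) - 48271} = \sqrt{\left(10083 - 900\right) - 48271} = \sqrt{9183 - 48271} = \sqrt{-39088} = 4 i \sqrt{2443}$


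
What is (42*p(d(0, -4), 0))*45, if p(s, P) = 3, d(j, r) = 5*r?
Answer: 5670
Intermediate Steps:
(42*p(d(0, -4), 0))*45 = (42*3)*45 = 126*45 = 5670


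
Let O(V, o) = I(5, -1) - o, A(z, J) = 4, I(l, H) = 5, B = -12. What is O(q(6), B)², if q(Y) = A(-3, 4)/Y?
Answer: 289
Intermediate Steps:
q(Y) = 4/Y
O(V, o) = 5 - o
O(q(6), B)² = (5 - 1*(-12))² = (5 + 12)² = 17² = 289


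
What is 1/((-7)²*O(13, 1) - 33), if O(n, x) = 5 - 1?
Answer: 1/163 ≈ 0.0061350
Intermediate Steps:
O(n, x) = 4
1/((-7)²*O(13, 1) - 33) = 1/((-7)²*4 - 33) = 1/(49*4 - 33) = 1/(196 - 33) = 1/163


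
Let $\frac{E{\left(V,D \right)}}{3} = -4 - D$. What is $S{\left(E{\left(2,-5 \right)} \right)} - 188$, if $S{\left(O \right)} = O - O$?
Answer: $-188$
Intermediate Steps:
$E{\left(V,D \right)} = -12 - 3 D$ ($E{\left(V,D \right)} = 3 \left(-4 - D\right) = -12 - 3 D$)
$S{\left(O \right)} = 0$
$S{\left(E{\left(2,-5 \right)} \right)} - 188 = 0 - 188 = -188$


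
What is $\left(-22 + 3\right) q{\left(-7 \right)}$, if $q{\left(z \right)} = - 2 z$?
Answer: $-266$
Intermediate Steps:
$\left(-22 + 3\right) q{\left(-7 \right)} = \left(-22 + 3\right) \left(\left(-2\right) \left(-7\right)\right) = \left(-19\right) 14 = -266$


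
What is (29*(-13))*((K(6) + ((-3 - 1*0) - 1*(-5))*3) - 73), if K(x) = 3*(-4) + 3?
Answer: 28652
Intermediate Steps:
K(x) = -9 (K(x) = -12 + 3 = -9)
(29*(-13))*((K(6) + ((-3 - 1*0) - 1*(-5))*3) - 73) = (29*(-13))*((-9 + ((-3 - 1*0) - 1*(-5))*3) - 73) = -377*((-9 + ((-3 + 0) + 5)*3) - 73) = -377*((-9 + (-3 + 5)*3) - 73) = -377*((-9 + 2*3) - 73) = -377*((-9 + 6) - 73) = -377*(-3 - 73) = -377*(-76) = 28652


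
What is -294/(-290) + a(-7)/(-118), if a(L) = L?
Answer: 18361/17110 ≈ 1.0731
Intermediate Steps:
-294/(-290) + a(-7)/(-118) = -294/(-290) - 7/(-118) = -294*(-1/290) - 7*(-1/118) = 147/145 + 7/118 = 18361/17110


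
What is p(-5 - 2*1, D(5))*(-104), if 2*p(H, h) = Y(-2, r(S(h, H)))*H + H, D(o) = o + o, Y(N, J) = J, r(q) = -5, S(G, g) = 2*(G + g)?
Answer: -1456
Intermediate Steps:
S(G, g) = 2*G + 2*g
D(o) = 2*o
p(H, h) = -2*H (p(H, h) = (-5*H + H)/2 = (-4*H)/2 = -2*H)
p(-5 - 2*1, D(5))*(-104) = -2*(-5 - 2*1)*(-104) = -2*(-5 - 2)*(-104) = -2*(-7)*(-104) = 14*(-104) = -1456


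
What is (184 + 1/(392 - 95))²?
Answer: 2986513201/88209 ≈ 33857.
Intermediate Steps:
(184 + 1/(392 - 95))² = (184 + 1/297)² = (54649/297)² = 2986513201/88209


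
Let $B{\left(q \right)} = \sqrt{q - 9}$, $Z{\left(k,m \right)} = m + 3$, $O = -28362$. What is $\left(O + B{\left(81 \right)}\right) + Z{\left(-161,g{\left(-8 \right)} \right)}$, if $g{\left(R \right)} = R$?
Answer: $-28367 + 6 \sqrt{2} \approx -28359.0$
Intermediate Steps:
$Z{\left(k,m \right)} = 3 + m$
$B{\left(q \right)} = \sqrt{-9 + q}$
$\left(O + B{\left(81 \right)}\right) + Z{\left(-161,g{\left(-8 \right)} \right)} = \left(-28362 + \sqrt{-9 + 81}\right) + \left(3 - 8\right) = \left(-28362 + \sqrt{72}\right) - 5 = \left(-28362 + 6 \sqrt{2}\right) - 5 = -28367 + 6 \sqrt{2}$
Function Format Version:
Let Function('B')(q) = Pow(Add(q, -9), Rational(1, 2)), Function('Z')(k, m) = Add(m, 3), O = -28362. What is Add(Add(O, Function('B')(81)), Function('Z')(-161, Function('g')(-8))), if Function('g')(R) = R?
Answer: Add(-28367, Mul(6, Pow(2, Rational(1, 2)))) ≈ -28359.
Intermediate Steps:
Function('Z')(k, m) = Add(3, m)
Function('B')(q) = Pow(Add(-9, q), Rational(1, 2))
Add(Add(O, Function('B')(81)), Function('Z')(-161, Function('g')(-8))) = Add(Add(-28362, Pow(Add(-9, 81), Rational(1, 2))), Add(3, -8)) = Add(Add(-28362, Pow(72, Rational(1, 2))), -5) = Add(Add(-28362, Mul(6, Pow(2, Rational(1, 2)))), -5) = Add(-28367, Mul(6, Pow(2, Rational(1, 2))))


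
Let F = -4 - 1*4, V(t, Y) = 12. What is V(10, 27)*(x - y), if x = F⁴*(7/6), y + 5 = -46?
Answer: 57956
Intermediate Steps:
y = -51 (y = -5 - 46 = -51)
F = -8 (F = -4 - 4 = -8)
x = 14336/3 (x = (-8)⁴*(7/6) = 4096*(7*(⅙)) = 4096*(7/6) = 14336/3 ≈ 4778.7)
V(10, 27)*(x - y) = 12*(14336/3 - 1*(-51)) = 12*(14336/3 + 51) = 12*(14489/3) = 57956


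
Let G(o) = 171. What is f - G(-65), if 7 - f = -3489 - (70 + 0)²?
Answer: 8225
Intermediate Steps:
f = 8396 (f = 7 - (-3489 - (70 + 0)²) = 7 - (-3489 - 1*70²) = 7 - (-3489 - 1*4900) = 7 - (-3489 - 4900) = 7 - 1*(-8389) = 7 + 8389 = 8396)
f - G(-65) = 8396 - 1*171 = 8396 - 171 = 8225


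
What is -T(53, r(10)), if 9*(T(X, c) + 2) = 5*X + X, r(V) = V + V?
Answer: -100/3 ≈ -33.333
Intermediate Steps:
r(V) = 2*V
T(X, c) = -2 + 2*X/3 (T(X, c) = -2 + (5*X + X)/9 = -2 + (6*X)/9 = -2 + 2*X/3)
-T(53, r(10)) = -(-2 + (⅔)*53) = -(-2 + 106/3) = -1*100/3 = -100/3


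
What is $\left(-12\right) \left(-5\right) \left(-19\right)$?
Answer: $-1140$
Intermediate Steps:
$\left(-12\right) \left(-5\right) \left(-19\right) = 60 \left(-19\right) = -1140$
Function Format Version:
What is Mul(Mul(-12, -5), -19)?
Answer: -1140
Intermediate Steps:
Mul(Mul(-12, -5), -19) = Mul(60, -19) = -1140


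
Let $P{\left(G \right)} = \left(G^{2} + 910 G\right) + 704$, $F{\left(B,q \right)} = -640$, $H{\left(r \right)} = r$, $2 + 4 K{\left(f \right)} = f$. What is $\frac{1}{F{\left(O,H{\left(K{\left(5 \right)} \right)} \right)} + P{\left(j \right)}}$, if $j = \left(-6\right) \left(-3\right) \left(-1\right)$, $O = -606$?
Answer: $- \frac{1}{15992} \approx -6.2531 \cdot 10^{-5}$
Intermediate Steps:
$K{\left(f \right)} = - \frac{1}{2} + \frac{f}{4}$
$j = -18$ ($j = 18 \left(-1\right) = -18$)
$P{\left(G \right)} = 704 + G^{2} + 910 G$
$\frac{1}{F{\left(O,H{\left(K{\left(5 \right)} \right)} \right)} + P{\left(j \right)}} = \frac{1}{-640 + \left(704 + \left(-18\right)^{2} + 910 \left(-18\right)\right)} = \frac{1}{-640 + \left(704 + 324 - 16380\right)} = \frac{1}{-640 - 15352} = \frac{1}{-15992} = - \frac{1}{15992}$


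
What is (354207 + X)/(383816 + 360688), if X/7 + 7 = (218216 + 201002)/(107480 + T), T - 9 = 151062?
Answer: 11446354948/24061531713 ≈ 0.47571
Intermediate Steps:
T = 151071 (T = 9 + 151062 = 151071)
X = -9734473/258551 (X = -49 + 7*((218216 + 201002)/(107480 + 151071)) = -49 + 7*(419218/258551) = -49 + 2934526/258551 = -9734473/258551 ≈ -37.650)
(354207 + X)/(383816 + 360688) = (354207 - 9734473/258551)/(383816 + 360688) = (91570839584/258551)/744504 = (91570839584/258551)*(1/744504) = 11446354948/24061531713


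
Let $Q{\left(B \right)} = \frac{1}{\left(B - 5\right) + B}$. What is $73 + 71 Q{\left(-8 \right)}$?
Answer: $\frac{1462}{21} \approx 69.619$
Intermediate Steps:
$Q{\left(B \right)} = \frac{1}{-5 + 2 B}$ ($Q{\left(B \right)} = \frac{1}{\left(B - 5\right) + B} = \frac{1}{\left(-5 + B\right) + B} = \frac{1}{-5 + 2 B}$)
$73 + 71 Q{\left(-8 \right)} = 73 + \frac{71}{-5 + 2 \left(-8\right)} = 73 + \frac{71}{-5 - 16} = 73 + \frac{71}{-21} = 73 + 71 \left(- \frac{1}{21}\right) = 73 - \frac{71}{21} = \frac{1462}{21}$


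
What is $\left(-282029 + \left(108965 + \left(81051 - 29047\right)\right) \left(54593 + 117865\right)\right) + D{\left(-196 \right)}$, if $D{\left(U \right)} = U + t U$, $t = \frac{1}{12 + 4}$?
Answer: $\frac{111040438259}{4} \approx 2.776 \cdot 10^{10}$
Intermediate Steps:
$t = \frac{1}{16} \approx 0.0625$
$D{\left(U \right)} = \frac{17 U}{16}$ ($D{\left(U \right)} = U + \frac{U}{16} = \frac{17 U}{16}$)
$\left(-282029 + \left(108965 + \left(81051 - 29047\right)\right) \left(54593 + 117865\right)\right) + D{\left(-196 \right)} = \left(-282029 + \left(108965 + \left(81051 - 29047\right)\right) \left(54593 + 117865\right)\right) + \frac{17}{16} \left(-196\right) = \left(-282029 + \left(108965 + 52004\right) 172458\right) - \frac{833}{4} = \left(-282029 + 160969 \cdot 172458\right) - \frac{833}{4} = \left(-282029 + 27760391802\right) - \frac{833}{4} = 27760109773 - \frac{833}{4} = \frac{111040438259}{4}$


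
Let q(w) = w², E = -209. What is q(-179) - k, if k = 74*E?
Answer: 47507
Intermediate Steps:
k = -15466 (k = 74*(-209) = -15466)
q(-179) - k = (-179)² - 1*(-15466) = 32041 + 15466 = 47507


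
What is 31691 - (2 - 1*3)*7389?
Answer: 39080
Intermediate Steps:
31691 - (2 - 1*3)*7389 = 31691 - (2 - 3)*7389 = 31691 - (-1)*7389 = 31691 - 1*(-7389) = 31691 + 7389 = 39080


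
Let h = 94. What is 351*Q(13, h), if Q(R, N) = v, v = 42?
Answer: 14742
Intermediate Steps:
Q(R, N) = 42
351*Q(13, h) = 351*42 = 14742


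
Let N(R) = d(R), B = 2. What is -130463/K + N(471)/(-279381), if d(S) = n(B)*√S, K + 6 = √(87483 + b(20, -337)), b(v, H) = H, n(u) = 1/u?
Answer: -391389/43555 - 130463*√87146/87110 - √471/558762 ≈ -451.11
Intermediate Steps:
K = -6 + √87146 (K = -6 + √(87483 - 337) = -6 + √87146 ≈ 289.21)
d(S) = √S/2
N(R) = √R/2
-130463/K + N(471)/(-279381) = -130463/(-6 + √87146) + (√471/2)/(-279381) = -130463/(-6 + √87146) + (√471/2)*(-1/279381) = -130463/(-6 + √87146) - √471/558762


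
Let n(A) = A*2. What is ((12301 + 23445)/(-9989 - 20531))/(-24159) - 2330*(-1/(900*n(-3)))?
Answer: -143149343/331799706 ≈ -0.43143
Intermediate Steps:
n(A) = 2*A
((12301 + 23445)/(-9989 - 20531))/(-24159) - 2330*(-1/(900*n(-3))) = ((12301 + 23445)/(-9989 - 20531))/(-24159) - 2330/(((2*(-3))*25)*(-36)) = (35746/(-30520))*(-1/24159) - 2330/(-6*25*(-36)) = (35746*(-1/30520))*(-1/24159) - 2330/((-150*(-36))) = -17873/15260*(-1/24159) - 2330/5400 = 17873/368666340 - 2330*1/5400 = 17873/368666340 - 233/540 = -143149343/331799706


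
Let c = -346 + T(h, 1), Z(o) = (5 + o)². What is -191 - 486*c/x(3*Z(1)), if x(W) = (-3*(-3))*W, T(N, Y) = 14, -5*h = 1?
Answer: -25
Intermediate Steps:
h = -⅕ (h = -⅕*1 = -⅕ ≈ -0.20000)
x(W) = 9*W
c = -332 (c = -346 + 14 = -332)
-191 - 486*c/x(3*Z(1)) = -191 - (-161352)/(9*(3*(5 + 1)²)) = -191 - (-161352)/(9*(3*6²)) = -191 - (-161352)/(9*(3*36)) = -191 - (-161352)/(9*108) = -191 - (-161352)/972 = -191 - 486*(-83/243) = -191 + 166 = -25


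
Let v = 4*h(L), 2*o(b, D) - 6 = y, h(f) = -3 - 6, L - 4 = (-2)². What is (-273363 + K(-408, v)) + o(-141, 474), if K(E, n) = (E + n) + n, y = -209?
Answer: -547889/2 ≈ -2.7394e+5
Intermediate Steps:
L = 8 (L = 4 + (-2)² = 4 + 4 = 8)
h(f) = -9
o(b, D) = -203/2 (o(b, D) = 3 + (½)*(-209) = 3 - 209/2 = -203/2)
v = -36 (v = 4*(-9) = -36)
K(E, n) = E + 2*n
(-273363 + K(-408, v)) + o(-141, 474) = (-273363 + (-408 + 2*(-36))) - 203/2 = (-273363 + (-408 - 72)) - 203/2 = (-273363 - 480) - 203/2 = -273843 - 203/2 = -547889/2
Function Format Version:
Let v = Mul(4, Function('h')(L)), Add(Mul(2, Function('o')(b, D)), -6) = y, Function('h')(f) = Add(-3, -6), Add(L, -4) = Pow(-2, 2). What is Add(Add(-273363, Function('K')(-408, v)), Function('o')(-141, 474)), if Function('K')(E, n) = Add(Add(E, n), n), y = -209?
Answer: Rational(-547889, 2) ≈ -2.7394e+5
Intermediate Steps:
L = 8 (L = Add(4, Pow(-2, 2)) = Add(4, 4) = 8)
Function('h')(f) = -9
Function('o')(b, D) = Rational(-203, 2) (Function('o')(b, D) = Add(3, Mul(Rational(1, 2), -209)) = Add(3, Rational(-209, 2)) = Rational(-203, 2))
v = -36 (v = Mul(4, -9) = -36)
Function('K')(E, n) = Add(E, Mul(2, n))
Add(Add(-273363, Function('K')(-408, v)), Function('o')(-141, 474)) = Add(Add(-273363, Add(-408, Mul(2, -36))), Rational(-203, 2)) = Add(Add(-273363, Add(-408, -72)), Rational(-203, 2)) = Add(Add(-273363, -480), Rational(-203, 2)) = Add(-273843, Rational(-203, 2)) = Rational(-547889, 2)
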